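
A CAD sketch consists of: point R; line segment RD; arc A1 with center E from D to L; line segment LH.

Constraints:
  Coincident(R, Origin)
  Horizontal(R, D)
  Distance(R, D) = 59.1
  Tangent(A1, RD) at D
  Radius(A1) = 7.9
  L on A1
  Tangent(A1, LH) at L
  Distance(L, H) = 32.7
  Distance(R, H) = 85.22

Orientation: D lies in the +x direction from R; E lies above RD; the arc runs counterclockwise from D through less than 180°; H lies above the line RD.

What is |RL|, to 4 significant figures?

66.80

R is at the origin; R and D share the same y with |RD| = 59.1 and D on the +x side, so D = (59.10, 0.000). Tangency of A1 to RD means the radius ED is perpendicular to RD, so E = D + (0, 7.9) = (59.10, 7.900). Since EL ⟂ LH (tangency), |EH| = √(7.9² + 32.7²) = 33.64 regardless of where L sits on A1. So H lies on both circle(R, 85.22) and circle(E, 33.64); the above-RD intersection is H = (77.09, 36.33). L is the foot of the tangent from H: L = (66.58, 5.361).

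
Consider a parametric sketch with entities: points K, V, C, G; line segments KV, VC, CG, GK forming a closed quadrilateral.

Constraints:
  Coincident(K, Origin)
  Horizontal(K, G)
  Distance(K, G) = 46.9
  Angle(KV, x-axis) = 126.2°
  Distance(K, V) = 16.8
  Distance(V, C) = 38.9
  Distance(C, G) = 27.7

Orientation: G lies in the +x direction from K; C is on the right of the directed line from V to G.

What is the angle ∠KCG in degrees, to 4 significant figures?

133.6°

Checks: K = (0.00, 0.00) ✓; |VC| = 38.90 ✓; |CG| = 27.70 ✓.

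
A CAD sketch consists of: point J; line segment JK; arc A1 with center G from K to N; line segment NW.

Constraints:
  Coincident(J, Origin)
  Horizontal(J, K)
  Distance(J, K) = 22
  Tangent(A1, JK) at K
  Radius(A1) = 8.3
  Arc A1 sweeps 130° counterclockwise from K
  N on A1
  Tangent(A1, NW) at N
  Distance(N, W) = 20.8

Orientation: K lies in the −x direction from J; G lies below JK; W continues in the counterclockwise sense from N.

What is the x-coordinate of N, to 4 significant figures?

-28.36

J is at the origin; JK is horizontal with |JK| = 22.0 and K on the −x side, so K = (-22.00, 0.000). A1 meets JK tangentially, so GK is at right angles to JK, so G = K + (0, -8.3) = (-22.00, -8.300). On A1, K sits at bearing 90° from G; a 130° counterclockwise sweep puts N at bearing 220°, so N = G + 8.3·(cos 220°, sin 220°) = (-28.36, -13.64). So N.x = -28.36.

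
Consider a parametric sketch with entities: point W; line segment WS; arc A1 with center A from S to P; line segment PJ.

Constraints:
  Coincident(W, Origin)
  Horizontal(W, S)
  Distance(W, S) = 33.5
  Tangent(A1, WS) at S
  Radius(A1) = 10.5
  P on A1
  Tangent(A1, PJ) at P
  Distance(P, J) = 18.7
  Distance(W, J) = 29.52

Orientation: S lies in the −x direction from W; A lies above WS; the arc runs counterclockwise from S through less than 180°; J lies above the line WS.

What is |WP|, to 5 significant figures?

24.639

W is at the origin; WS is horizontal with |WS| = 33.5 and S on the −x side, so S = (-33.500, 0.0000). Since A1 is tangent to WS there, AS ⟂ WS, so A = S + (0, 10.5) = (-33.500, 10.500). Since AP ⟂ PJ (tangency), |AJ| = √(10.5² + 18.7²) = 21.446 regardless of where P sits on A1. So J lies on both circle(W, 29.52) and circle(A, 21.446); the above-WS intersection is J = (-16.965, 24.158). P is the foot of the tangent from J: P = (-23.706, 6.7152).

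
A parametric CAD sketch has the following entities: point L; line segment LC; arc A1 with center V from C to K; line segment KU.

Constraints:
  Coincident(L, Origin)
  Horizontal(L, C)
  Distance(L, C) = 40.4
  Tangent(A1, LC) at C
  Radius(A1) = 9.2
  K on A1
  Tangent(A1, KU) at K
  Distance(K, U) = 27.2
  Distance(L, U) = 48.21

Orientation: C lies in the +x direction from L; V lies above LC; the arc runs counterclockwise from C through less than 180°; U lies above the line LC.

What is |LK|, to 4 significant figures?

49.98

Checks: |VK| = 9.200 ✓; ∠(VK, KU) = 90.00° ✓; |KU| = 27.20 ✓; |LU| = 48.21 ✓.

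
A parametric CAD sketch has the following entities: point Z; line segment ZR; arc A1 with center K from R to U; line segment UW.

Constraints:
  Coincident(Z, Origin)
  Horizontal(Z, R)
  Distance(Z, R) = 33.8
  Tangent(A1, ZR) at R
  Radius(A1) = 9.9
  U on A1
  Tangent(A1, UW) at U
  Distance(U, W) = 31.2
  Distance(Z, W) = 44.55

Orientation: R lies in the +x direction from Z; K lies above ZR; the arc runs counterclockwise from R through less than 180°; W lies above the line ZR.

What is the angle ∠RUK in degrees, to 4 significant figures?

23.96°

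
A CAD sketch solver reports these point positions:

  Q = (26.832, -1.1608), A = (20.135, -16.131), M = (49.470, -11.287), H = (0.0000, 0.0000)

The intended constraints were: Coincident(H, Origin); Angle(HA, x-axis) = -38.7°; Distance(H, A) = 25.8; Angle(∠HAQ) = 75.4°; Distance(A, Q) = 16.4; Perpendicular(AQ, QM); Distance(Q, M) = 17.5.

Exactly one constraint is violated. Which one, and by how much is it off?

Distance(Q, M) = 17.5 — off by 7.30.

H = (0.00, 0.00) ✓; HA at -38.70° ✓; |HA| = 25.80 ✓; ∠HAQ = 75.40° ✓; |AQ| = 16.40 ✓; ∠(AQ, QM) = 90.00° ✓; |QM| = 24.80 ✗.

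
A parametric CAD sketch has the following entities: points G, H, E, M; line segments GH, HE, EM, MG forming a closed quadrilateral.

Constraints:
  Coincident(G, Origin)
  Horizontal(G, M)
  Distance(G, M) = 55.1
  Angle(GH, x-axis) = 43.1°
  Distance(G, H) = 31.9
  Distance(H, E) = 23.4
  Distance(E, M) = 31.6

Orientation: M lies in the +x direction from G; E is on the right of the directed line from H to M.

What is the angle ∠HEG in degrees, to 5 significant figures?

85.498°

G is at the origin; G and M share the same y with |GM| = 55.1 and M in +x, so M = (55.1, 0). GH runs at 43.1° with |GH| = 31.9, so H = (23.292, 21.796). E is determined by |HE| = 23.4 and |EM| = 31.6 together: it lies at the intersection of circle(H, 23.4) and circle(M, 31.6). With |HM| = 38.559, the foot of the radical line on HM is 13.432 from H and the perpendicular offset is √(23.4² − 13.432²) = 19.161. Taking the right-of-HM solution: E = (23.541, -1.6022).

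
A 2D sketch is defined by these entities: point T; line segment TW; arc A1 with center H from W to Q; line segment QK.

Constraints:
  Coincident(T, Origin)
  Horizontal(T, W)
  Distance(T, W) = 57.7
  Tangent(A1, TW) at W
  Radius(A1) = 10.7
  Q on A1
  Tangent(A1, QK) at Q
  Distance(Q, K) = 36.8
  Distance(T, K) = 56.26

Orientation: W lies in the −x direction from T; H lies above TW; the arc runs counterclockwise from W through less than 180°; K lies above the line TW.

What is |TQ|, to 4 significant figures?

48.07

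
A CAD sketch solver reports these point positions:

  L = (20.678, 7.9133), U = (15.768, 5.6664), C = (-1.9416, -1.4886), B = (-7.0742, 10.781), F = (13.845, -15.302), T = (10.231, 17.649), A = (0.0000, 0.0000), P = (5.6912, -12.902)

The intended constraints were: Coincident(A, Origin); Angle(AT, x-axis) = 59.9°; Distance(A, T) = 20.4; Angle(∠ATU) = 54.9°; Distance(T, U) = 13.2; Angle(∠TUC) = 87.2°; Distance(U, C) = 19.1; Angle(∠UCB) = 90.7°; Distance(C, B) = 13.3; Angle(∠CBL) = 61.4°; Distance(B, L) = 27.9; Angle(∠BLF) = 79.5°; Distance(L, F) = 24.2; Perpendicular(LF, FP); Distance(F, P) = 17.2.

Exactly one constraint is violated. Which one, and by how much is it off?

Distance(F, P) = 17.2 — off by 8.70.

A = (0.00, 0.00) ✓; AT at 59.90° ✓; |AT| = 20.40 ✓; ∠ATU = 54.90° ✓; |TU| = 13.20 ✓; ∠TUC = 87.20° ✓; |UC| = 19.10 ✓; ∠UCB = 90.70° ✓; |CB| = 13.30 ✓; ∠CBL = 61.40° ✓; |BL| = 27.90 ✓; ∠BLF = 79.50° ✓; |LF| = 24.20 ✓; ∠(LF, FP) = 90.00° ✓; |FP| = 8.500 ✗.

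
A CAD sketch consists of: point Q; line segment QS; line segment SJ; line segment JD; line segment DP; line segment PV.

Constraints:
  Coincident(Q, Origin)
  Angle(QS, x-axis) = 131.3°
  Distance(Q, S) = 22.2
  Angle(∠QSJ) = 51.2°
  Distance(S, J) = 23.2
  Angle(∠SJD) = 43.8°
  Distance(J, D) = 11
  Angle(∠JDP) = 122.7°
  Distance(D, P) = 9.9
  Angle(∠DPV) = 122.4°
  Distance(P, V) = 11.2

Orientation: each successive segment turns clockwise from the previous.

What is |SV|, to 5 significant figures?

5.6611

∠JDP = 122.7° gives DP at 169.00° from the x-axis; with |DP| = 9.9, P = (-8.7919, 11.626). ∠DPV = 122.4° gives PV at 111.40° from the x-axis; with |PV| = 11.2, V = (-12.879, 22.054). Then |SV| = |V − S| = 5.6611.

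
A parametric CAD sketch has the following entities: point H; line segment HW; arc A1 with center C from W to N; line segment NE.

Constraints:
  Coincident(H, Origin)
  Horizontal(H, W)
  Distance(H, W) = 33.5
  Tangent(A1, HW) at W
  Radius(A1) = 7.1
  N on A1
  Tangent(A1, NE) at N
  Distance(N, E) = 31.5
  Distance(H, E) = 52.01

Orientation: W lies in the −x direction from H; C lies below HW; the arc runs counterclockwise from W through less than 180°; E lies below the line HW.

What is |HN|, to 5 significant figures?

41.344

Checks: |CN| = 7.100 ✓; ∠(CN, NE) = 90.00° ✓; |NE| = 31.50 ✓; |HE| = 52.01 ✓.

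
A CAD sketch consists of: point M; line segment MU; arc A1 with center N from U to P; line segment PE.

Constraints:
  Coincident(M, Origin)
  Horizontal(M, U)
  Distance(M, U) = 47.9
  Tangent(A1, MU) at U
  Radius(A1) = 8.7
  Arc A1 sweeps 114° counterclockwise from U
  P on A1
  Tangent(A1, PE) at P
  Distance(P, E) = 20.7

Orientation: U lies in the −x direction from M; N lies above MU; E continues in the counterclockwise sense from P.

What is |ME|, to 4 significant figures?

57.53

M is at the origin; M and U share the same y with |MU| = 47.9 and U on the −x side, so U = (-47.90, 0.000). A1 meets MU tangentially, so NU is at right angles to MU, so N = U + (0, 8.7) = (-47.90, 8.700). On A1, U sits at bearing -90° from N; a 114° counterclockwise sweep puts P at bearing 24°, so P = N + 8.7·(cos 24°, sin 24°) = (-39.95, 12.24). The tangent condition forces NP to be normal to PE, so PE runs along (−sin 24°, cos 24°); with |PE| = 20.7, E = (-48.37, 31.15). Then |ME| = |E − M| = 57.53.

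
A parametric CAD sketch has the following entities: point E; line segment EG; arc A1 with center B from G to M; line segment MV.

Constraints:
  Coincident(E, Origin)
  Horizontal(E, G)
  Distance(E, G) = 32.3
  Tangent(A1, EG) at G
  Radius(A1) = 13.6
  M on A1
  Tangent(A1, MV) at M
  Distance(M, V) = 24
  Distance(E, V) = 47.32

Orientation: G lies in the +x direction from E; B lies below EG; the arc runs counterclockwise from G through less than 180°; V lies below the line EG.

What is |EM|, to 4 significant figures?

25.53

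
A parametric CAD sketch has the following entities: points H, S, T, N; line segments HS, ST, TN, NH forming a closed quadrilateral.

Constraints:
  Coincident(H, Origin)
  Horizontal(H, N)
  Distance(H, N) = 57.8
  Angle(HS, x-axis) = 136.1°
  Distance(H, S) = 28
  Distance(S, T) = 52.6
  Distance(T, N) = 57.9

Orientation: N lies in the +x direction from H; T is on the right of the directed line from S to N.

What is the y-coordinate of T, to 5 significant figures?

-26.133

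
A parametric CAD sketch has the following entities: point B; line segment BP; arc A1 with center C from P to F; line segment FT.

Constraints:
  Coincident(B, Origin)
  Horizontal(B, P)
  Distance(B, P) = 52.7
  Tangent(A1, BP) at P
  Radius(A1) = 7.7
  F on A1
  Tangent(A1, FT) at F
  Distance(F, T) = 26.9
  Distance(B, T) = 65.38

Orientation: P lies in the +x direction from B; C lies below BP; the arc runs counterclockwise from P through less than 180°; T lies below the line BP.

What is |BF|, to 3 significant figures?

46.7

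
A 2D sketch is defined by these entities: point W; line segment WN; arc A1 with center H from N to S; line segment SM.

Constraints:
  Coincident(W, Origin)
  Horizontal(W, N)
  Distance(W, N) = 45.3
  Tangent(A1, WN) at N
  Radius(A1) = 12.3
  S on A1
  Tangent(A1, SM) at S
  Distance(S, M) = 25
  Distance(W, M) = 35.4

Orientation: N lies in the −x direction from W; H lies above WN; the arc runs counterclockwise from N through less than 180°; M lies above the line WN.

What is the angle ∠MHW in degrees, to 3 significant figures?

48.7°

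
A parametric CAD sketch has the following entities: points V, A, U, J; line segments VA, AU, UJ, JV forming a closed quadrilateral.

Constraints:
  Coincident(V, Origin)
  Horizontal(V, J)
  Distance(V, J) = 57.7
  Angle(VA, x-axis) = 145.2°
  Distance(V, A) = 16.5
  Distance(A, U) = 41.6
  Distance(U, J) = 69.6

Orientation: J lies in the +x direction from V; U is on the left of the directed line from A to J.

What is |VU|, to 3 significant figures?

46.6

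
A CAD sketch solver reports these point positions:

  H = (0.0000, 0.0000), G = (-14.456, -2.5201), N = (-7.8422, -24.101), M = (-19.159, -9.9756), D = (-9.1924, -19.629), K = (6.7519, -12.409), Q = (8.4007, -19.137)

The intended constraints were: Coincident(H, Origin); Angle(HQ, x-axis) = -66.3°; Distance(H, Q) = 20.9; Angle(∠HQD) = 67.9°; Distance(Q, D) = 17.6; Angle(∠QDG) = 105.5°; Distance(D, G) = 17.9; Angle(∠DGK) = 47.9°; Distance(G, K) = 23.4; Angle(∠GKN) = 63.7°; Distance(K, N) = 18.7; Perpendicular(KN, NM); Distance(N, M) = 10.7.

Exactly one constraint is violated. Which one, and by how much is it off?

Distance(N, M) = 10.7 — off by 7.40.

H = (0.00, 0.00) ✓; HQ at -66.30° ✓; |HQ| = 20.90 ✓; ∠HQD = 67.90° ✓; |QD| = 17.60 ✓; ∠QDG = 105.5° ✓; |DG| = 17.90 ✓; ∠DGK = 47.90° ✓; |GK| = 23.40 ✓; ∠GKN = 63.70° ✓; |KN| = 18.70 ✓; ∠(KN, NM) = 90.00° ✓; |NM| = 18.10 ✗.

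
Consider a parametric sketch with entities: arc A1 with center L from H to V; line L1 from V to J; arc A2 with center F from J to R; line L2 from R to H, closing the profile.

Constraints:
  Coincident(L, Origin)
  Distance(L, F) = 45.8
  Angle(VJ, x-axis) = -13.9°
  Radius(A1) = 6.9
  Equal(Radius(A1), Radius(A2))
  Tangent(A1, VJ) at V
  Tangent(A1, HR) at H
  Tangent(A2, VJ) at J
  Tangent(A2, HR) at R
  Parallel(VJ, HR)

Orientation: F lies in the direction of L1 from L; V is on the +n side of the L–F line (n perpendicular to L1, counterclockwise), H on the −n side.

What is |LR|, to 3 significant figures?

46.3

The slot axis is L1's direction at -13.9°, so u = (cos -13.9°, sin -13.9°) = (0.971, -0.240) and n = (−sin -13.9°, cos -13.9°) = (0.240, 0.971). L is at the origin and F lies 45.8 along u from L, so F = 45.8·u = (44.5, -11.0). Tangency of A1 to both parallel lines with radius 6.9 puts V and H at L ± 6.9·n: V = (1.66, 6.70), H = (-1.66, -6.70). Equal radii place J and R the same way about F: J = F + 6.9·n = (46.1, -4.30), R = F − 6.9·n = (42.8, -17.7). Then |LR| = |R − L| = 46.3.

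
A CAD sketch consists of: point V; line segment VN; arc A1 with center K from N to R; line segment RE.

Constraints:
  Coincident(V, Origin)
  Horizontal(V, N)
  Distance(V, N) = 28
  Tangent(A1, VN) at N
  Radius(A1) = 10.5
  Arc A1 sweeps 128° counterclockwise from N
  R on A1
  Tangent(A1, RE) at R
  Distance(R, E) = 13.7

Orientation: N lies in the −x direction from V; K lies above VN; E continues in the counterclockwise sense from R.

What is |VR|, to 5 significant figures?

26.017

Since A1 is tangent to VN there, KN ⟂ VN, so K = N + (0, 10.5) = (-28.000, 10.500). On A1, N sits at bearing -90° from K; a 128° counterclockwise sweep puts R at bearing 38°, so R = K + 10.5·(cos 38°, sin 38°) = (-19.726, 16.964). Then |VR| = |R − V| = 26.017.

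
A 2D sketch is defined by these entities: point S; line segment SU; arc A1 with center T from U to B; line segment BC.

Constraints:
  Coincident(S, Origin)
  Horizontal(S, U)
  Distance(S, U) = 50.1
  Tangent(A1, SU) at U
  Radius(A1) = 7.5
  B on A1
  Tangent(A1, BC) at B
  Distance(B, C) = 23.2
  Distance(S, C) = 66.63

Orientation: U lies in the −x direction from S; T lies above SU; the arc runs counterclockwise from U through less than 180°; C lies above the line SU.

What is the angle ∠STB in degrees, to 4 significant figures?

49.09°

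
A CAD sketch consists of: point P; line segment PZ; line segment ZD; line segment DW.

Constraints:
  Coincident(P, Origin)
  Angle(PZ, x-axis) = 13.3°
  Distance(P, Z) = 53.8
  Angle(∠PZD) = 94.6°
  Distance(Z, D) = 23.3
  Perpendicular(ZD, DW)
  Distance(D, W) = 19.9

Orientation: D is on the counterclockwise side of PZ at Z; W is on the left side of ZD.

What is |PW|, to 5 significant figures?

43.590

P is at the origin; PZ runs at 13.3° with length 53.8, so Z = 53.8·(cos 13.3°, sin 13.3°) = (52.357, 12.377). ∠PZD = 94.6°, so ZD runs at 13.3° + (180° − 94.6°) = 98.700° from the x-axis; with |ZD| = 23.3, D = Z + 23.3·(cos 98.700°, sin 98.700°) = (48.833, 35.409). ZD ⟂ DW; with |DW| = 19.9 on the left of ZD, W = D + 19.9·(-0.98849, -0.15126) = (29.162, 32.398). Then |PW| = |W − P| = 43.590.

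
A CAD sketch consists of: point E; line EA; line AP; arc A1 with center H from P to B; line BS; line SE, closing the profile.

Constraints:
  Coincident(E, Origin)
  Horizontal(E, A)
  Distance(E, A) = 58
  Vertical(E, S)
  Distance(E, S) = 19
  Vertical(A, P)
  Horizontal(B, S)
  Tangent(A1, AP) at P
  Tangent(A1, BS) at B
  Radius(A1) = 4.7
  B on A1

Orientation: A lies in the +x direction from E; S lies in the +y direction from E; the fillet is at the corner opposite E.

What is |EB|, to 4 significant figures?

56.59

E is at the origin; E and A share the same y with |EA| = 58.0 and A on the +x side, so A = (58.00, 0.000). ES is vertical with |ES| = 19.0 and S on the +y side, so S = (0.000, 19.00). The virtual corner opposite E is at (58.00, 19.00). A1 meets AP tangentially, so HP is at right angles to AP and since A1 is tangent to BS there, HB ⟂ BS, with radius 4.7, so the center H sits 4.7 in from both sides at H = (53.30, 14.30). That places the tangent points at P = (58.00, 14.30) on AP and B = (53.30, 19.00) on BS. Then |EB| = |B − E| = 56.59.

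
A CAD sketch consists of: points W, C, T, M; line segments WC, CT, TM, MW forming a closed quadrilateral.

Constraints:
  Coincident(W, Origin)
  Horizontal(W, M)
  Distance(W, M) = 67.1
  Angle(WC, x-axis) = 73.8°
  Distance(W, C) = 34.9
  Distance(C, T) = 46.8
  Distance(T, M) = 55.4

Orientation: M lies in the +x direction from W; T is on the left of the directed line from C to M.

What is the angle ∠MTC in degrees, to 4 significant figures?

80.61°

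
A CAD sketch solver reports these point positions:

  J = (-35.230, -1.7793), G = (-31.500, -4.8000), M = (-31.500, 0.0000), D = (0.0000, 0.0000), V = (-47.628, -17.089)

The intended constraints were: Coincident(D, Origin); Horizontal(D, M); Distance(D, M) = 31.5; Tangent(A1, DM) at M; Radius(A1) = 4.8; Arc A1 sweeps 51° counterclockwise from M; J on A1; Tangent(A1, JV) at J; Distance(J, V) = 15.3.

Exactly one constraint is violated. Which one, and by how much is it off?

Distance(J, V) = 15.3 — off by 4.40.

D = (0.00, 0.00) ✓; D.y = 0.00, M.y = 0.00 ✓; |DM| = 31.50 ✓; ∠(GM, MD) = 90.00° ✓; |GM| = 4.800 ✓; bearing(G→J) − bearing(G→M) = 51.00° ✓; |GJ| = 4.800 ✓; ∠(GJ, JV) = 90.00° ✓; |JV| = 19.70 ✗.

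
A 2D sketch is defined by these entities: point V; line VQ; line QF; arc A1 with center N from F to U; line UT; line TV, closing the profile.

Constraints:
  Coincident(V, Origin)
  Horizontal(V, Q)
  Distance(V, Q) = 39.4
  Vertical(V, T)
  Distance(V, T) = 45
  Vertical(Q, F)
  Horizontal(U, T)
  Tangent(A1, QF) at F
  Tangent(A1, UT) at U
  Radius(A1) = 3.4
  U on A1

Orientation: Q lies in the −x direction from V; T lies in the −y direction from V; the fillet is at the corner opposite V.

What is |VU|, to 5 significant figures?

57.628

V is at the origin; VQ is horizontal with |VQ| = 39.4 and Q on the −x side, so Q = (-39.400, 0.0000). VT is vertical with |VT| = 45.0 and T on the −y side, so T = (0.0000, -45.000). The virtual corner opposite V is at (-39.400, -45.000). A1 meets QF tangentially, so NF is at right angles to QF and tangency of A1 to UT means the radius NU is perpendicular to UT, with radius 3.4, so the center N sits 3.4 in from both sides at N = (-36.000, -41.600). That places the tangent points at F = (-39.400, -41.600) on QF and U = (-36.000, -45.000) on UT. Then |VU| = |U − V| = 57.628.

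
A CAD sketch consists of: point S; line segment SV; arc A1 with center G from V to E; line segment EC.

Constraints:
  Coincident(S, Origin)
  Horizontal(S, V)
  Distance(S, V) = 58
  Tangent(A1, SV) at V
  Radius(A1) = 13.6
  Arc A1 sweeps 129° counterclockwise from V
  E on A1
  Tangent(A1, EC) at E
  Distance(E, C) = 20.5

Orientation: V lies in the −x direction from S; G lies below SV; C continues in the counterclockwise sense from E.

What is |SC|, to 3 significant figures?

67.5

On A1, V sits at bearing 90° from G; a 129° counterclockwise sweep puts E at bearing 219°, so E = G + 13.6·(cos 219°, sin 219°) = (-68.6, -22.2). Tangency of A1 to EC means the radius GE is perpendicular to EC, so EC runs along (−sin 219°, cos 219°); with |EC| = 20.5, C = (-55.7, -38.1). Then |SC| = |C − S| = 67.5.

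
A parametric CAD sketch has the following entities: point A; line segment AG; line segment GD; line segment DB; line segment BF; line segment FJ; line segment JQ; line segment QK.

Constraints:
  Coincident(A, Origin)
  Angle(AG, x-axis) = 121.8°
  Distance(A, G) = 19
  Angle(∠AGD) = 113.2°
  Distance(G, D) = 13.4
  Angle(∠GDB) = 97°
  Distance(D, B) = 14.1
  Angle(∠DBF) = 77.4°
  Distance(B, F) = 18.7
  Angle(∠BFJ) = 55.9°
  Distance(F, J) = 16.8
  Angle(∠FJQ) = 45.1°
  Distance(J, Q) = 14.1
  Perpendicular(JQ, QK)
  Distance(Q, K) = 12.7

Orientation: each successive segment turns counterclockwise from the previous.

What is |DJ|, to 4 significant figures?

6.207

A is at the origin; AG runs at 121.8° with length 19.0, so G = (-10.01, 16.15). ∠AGD = 113.2° gives GD at -171.4° from the x-axis; with |GD| = 13.4, D = (-23.26, 14.14). ∠GDB = 97.0° gives DB at -88.40° from the x-axis; with |DB| = 14.1, B = (-22.87, 0.04968). ∠DBF = 77.4° gives BF at 14.20° from the x-axis; with |BF| = 18.7, F = (-4.739, 4.637). ∠BFJ = 55.9° gives FJ at 138.3° from the x-axis; with |FJ| = 16.8, J = (-17.28, 15.81). Then |DJ| = |J − D| = 6.207.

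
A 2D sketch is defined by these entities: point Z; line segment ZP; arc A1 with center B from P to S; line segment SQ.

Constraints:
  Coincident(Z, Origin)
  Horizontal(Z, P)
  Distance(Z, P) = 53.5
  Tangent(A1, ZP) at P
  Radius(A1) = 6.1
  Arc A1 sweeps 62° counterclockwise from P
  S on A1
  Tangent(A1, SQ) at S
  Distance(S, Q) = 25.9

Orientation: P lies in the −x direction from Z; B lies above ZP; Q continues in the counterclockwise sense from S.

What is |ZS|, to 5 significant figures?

48.223

A1 meets ZP tangentially, so BP is at right angles to ZP, so B = P + (0, 6.1) = (-53.500, 6.1000). On A1, P sits at bearing -90° from B; a 62° counterclockwise sweep puts S at bearing -28°, so S = B + 6.1·(cos -28°, sin -28°) = (-48.114, 3.2362). Then |ZS| = |S − Z| = 48.223.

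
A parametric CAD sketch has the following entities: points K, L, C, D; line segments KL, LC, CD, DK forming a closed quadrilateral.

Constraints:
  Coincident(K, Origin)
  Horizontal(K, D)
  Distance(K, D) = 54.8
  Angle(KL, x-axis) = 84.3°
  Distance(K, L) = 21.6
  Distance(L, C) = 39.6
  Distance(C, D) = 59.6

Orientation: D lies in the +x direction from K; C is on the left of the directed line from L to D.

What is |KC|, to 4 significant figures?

58.95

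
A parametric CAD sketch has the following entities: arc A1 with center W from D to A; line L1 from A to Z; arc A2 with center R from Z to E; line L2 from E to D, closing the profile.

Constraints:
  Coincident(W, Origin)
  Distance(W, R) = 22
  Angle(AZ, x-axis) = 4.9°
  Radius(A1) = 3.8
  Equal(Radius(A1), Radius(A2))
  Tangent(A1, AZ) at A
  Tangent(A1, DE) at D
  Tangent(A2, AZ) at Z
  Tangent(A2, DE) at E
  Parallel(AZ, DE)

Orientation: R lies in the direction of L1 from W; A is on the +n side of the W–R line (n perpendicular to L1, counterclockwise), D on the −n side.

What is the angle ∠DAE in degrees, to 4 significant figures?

70.94°

Tangency of A1 to both parallel lines with radius 3.8 puts A and D at W ± 3.8·n: A = (-0.3246, 3.786), D = (0.3246, -3.786). Equal radii place Z and E the same way about R: Z = R + 3.8·n = (21.60, 5.665), E = R − 3.8·n = (22.24, -1.907). Then cos ∠DAE = AD·AE / (|AD||AE|), giving 70.94°.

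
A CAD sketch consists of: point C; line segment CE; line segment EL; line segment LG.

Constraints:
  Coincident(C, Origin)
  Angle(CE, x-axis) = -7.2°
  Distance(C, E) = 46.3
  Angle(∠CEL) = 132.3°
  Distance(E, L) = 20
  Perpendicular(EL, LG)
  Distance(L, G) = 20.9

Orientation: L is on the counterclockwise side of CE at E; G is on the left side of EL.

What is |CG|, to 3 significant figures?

52.9

C is at the origin; CE runs at -7.2° with length 46.3, so E = 46.3·(cos -7.2°, sin -7.2°) = (45.9, -5.80). ∠CEL = 132.3°, so EL runs at -7.2° + (180° − 132.3°) = 40.5° from the x-axis; with |EL| = 20.0, L = E + 20.0·(cos 40.5°, sin 40.5°) = (61.1, 7.19). EL is perpendicular to LG; with |LG| = 20.9 on the left of EL, G = L + 20.9·(-0.649, 0.760) = (47.6, 23.1). Then |CG| = |G − C| = 52.9.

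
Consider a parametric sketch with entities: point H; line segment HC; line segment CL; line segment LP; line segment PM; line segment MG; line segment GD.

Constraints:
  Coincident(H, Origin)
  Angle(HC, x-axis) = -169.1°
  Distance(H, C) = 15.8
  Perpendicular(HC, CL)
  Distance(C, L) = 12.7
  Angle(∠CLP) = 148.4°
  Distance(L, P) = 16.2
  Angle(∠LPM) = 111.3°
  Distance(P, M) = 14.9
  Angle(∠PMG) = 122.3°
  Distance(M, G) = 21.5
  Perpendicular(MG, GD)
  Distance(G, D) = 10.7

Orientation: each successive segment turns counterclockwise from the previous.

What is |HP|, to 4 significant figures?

27.49

The perpendicularity gives CL at right angles to HC, so CL runs at -79.10°; with |CL| = 12.7, L = (-13.11, -15.46). ∠CLP = 148.4° gives LP at -47.50° from the x-axis; with |LP| = 16.2, P = (-2.169, -27.40). Then |HP| = |P − H| = 27.49.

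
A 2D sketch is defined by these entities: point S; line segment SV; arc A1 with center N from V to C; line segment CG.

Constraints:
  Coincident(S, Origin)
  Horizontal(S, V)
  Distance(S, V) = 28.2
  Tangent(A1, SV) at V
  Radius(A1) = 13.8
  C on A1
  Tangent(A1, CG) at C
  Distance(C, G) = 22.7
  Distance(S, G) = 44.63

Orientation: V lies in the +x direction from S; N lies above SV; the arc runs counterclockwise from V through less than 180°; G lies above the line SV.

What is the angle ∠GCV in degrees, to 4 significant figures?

111.5°

S is at the origin; S and V share the same y with |SV| = 28.2 and V on the +x side, so V = (28.20, 0.000). Tangency of A1 to SV means the radius NV is perpendicular to SV, so N = V + (0, 13.8) = (28.20, 13.80). Since NC ⟂ CG (tangency), |NG| = √(13.8² + 22.7²) = 26.57 regardless of where C sits on A1. So G lies on both circle(S, 44.63) and circle(N, 26.57); the above-SV intersection is G = (21.01, 39.37). C is the foot of the tangent from G: C = (37.61, 23.89).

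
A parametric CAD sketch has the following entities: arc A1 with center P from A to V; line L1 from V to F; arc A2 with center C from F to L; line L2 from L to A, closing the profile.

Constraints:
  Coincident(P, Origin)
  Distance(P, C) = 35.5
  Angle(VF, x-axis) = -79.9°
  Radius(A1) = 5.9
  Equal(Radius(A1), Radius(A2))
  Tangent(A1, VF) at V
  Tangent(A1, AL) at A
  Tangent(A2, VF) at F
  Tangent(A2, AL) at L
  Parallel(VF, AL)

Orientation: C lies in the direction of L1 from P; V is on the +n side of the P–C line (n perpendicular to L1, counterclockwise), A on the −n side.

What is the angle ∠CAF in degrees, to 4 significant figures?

8.950°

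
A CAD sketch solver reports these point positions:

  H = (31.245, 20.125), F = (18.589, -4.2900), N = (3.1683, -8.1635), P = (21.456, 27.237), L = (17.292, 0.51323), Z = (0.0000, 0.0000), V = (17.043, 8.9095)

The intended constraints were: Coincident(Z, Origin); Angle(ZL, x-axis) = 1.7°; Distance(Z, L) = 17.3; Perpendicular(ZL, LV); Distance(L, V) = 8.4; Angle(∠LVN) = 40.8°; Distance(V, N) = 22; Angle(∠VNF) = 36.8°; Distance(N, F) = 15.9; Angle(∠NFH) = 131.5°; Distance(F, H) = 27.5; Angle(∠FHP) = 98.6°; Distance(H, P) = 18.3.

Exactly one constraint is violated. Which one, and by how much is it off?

Distance(H, P) = 18.3 — off by 6.20.

Z = (0.00, 0.00) ✓; ZL at 1.700° ✓; |ZL| = 17.30 ✓; ∠(ZL, LV) = 90.00° ✓; |LV| = 8.400 ✓; ∠LVN = 40.80° ✓; |VN| = 22.00 ✓; ∠VNF = 36.80° ✓; |NF| = 15.90 ✓; ∠NFH = 131.5° ✓; |FH| = 27.50 ✓; ∠FHP = 98.60° ✓; |HP| = 12.10 ✗.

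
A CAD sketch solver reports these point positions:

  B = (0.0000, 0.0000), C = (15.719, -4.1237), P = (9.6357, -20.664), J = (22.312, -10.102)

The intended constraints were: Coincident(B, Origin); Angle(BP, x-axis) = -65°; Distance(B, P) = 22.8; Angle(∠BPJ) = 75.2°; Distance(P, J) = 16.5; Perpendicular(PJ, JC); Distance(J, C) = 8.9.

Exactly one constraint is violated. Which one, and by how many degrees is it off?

Perpendicular(PJ, JC) — off by 8.00°.

B = (0.00, 0.00) ✓; BP at -65.00° ✓; |BP| = 22.80 ✓; ∠BPJ = 75.20° ✓; |PJ| = 16.50 ✓; ∠(PJ, JC) = 98.00° ✗; |JC| = 8.900 ✓.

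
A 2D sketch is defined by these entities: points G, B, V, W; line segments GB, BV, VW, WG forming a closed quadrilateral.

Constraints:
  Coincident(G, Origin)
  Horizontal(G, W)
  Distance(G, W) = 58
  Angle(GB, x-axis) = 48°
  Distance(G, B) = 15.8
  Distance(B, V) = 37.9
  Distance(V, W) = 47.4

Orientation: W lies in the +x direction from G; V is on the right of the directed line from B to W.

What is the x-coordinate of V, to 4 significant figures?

18.00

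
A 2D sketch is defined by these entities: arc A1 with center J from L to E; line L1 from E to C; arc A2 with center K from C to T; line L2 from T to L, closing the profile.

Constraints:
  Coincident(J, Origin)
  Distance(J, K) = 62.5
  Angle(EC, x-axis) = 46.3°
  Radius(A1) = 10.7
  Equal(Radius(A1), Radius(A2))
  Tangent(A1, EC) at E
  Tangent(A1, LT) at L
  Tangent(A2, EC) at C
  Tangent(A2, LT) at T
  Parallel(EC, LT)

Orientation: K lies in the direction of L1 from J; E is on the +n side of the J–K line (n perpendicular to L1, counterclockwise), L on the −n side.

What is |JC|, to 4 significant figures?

63.41

The slot axis is L1's direction at 46.3°, so u = (cos 46.3°, sin 46.3°) = (0.6909, 0.7230) and n = (−sin 46.3°, cos 46.3°) = (-0.7230, 0.6909). J is at the origin and K lies 62.5 along u from J, so K = 62.5·u = (43.18, 45.19). Tangency of A1 to both parallel lines with radius 10.7 puts E and L at J ± 10.7·n: E = (-7.736, 7.392), L = (7.736, -7.392). Equal radii place C and T the same way about K: C = K + 10.7·n = (35.44, 52.58), T = K − 10.7·n = (50.92, 37.79). Then |JC| = |C − J| = 63.41.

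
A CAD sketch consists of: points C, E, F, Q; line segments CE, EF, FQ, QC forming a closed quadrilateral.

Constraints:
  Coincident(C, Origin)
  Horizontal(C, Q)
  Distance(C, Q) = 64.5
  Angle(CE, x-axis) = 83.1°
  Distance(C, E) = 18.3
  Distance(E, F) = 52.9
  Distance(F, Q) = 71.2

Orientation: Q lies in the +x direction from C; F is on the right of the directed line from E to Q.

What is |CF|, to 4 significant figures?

34.81

Checks: |EF| = 52.90 ✓; |FQ| = 71.20 ✓.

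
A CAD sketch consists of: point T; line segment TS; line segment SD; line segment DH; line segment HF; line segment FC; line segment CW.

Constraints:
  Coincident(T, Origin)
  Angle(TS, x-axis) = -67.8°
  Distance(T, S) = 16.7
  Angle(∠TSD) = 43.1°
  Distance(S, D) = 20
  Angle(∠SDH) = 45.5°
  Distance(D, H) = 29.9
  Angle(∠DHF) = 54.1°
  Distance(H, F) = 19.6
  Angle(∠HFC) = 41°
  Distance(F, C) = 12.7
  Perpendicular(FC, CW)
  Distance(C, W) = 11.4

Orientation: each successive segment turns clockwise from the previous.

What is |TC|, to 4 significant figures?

6.742

T is at the origin; TS runs at -67.8° with length 16.7, so S = (6.310, -15.46). ∠TSD = 43.1° gives SD at 155.3° from the x-axis; with |SD| = 20.0, D = (-11.86, -7.105). ∠SDH = 45.5° gives DH at 20.80° from the x-axis; with |DH| = 29.9, H = (16.09, 3.513). ∠DHF = 54.1° gives HF at -105.1° from the x-axis; with |HF| = 19.6, F = (10.99, -15.41). ∠HFC = 41.0° gives FC at 115.9° from the x-axis; with |FC| = 12.7, C = (5.438, -3.986). Then |TC| = |C − T| = 6.742.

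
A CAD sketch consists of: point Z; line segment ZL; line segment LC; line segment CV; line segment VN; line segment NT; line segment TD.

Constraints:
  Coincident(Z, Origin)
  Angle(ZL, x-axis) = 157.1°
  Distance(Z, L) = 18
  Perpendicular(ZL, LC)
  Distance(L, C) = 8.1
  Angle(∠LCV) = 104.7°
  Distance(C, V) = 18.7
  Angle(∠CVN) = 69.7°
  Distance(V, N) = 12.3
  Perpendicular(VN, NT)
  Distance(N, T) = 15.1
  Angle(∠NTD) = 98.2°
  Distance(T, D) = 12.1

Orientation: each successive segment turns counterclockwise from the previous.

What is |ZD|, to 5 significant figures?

21.890

Z is at the origin; ZL runs at 157.1° with length 18.0, so L = (-16.581, 7.0042). ZL ⟂ LC, so LC runs at -112.90°; with |LC| = 8.1, C = (-19.733, -0.45737). ∠LCV = 104.7° gives CV at -37.600° from the x-axis; with |CV| = 18.7, V = (-4.9174, -11.867). ∠CVN = 69.7° gives VN at 72.700° from the x-axis; with |VN| = 12.3, N = (-1.2597, -0.12353). The perpendicularity gives NT at right angles to VN, so NT runs at 162.70°; with |NT| = 15.1, T = (-15.677, 4.3668). ∠NTD = 98.2° gives TD at -115.50° from the x-axis; with |TD| = 12.1, D = (-20.886, -6.5544). Then |ZD| = |D − Z| = 21.890.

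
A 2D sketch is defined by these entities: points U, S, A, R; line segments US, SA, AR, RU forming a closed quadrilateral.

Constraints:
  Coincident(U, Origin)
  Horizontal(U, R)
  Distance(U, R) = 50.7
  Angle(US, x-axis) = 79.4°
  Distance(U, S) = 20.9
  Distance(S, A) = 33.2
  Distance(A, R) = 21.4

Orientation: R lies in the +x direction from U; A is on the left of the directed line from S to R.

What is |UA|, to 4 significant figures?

40.19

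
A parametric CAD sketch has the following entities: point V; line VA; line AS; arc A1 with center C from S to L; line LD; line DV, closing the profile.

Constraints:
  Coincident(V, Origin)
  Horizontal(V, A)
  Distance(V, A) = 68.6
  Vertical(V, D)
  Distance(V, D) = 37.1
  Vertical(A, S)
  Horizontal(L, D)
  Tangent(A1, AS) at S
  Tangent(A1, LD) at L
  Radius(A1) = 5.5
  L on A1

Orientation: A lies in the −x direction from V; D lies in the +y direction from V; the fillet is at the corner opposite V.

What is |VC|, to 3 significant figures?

70.6

V is at the origin; V and A share the same y with |VA| = 68.6 and A on the −x side, so A = (-68.6, 0.00). V and D share the same x with |VD| = 37.1 and D on the +y side, so D = (0.00, 37.1). The virtual corner opposite V is at (-68.6, 37.1). The tangent condition forces CS to be normal to AS and the tangent condition forces CL to be normal to LD, with radius 5.5, so the center C sits 5.5 in from both sides at C = (-63.1, 31.6). Then |VC| = |C − V| = 70.6.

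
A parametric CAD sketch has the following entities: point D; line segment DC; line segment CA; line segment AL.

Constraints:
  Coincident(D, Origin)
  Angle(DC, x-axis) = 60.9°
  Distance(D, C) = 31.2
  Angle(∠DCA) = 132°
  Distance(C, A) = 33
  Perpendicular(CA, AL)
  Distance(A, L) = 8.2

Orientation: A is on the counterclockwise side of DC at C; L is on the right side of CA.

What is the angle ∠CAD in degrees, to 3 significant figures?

23.3°

D is at the origin; DC runs at 60.9° with length 31.2, so C = 31.2·(cos 60.9°, sin 60.9°) = (15.2, 27.3). ∠DCA = 132.0°, so CA runs at 60.9° + (180° − 132.0°) = 109° from the x-axis; with |CA| = 33.0, A = C + 33.0·(cos 109°, sin 109°) = (4.48, 58.5). Then cos ∠CAD = AC·AD / (|AC||AD|), giving 23.3°.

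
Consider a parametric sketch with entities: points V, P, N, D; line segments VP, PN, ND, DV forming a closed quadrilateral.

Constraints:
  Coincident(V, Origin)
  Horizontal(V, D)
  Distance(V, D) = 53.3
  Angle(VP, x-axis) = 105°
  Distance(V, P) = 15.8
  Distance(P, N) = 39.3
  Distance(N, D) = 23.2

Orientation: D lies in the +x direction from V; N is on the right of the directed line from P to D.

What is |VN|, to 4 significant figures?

30.60

V is at the origin; VD is horizontal with |VD| = 53.3 and D in +x, so D = (53.3, 0). VP runs at 105.0° with |VP| = 15.8, so P = (-4.089, 15.26). N is determined by |PN| = 39.3 and |ND| = 23.2 together: it lies at the intersection of circle(P, 39.3) and circle(D, 23.2). With |PD| = 59.38, the foot of the radical line on PD is 38.16 from P and the perpendicular offset is √(39.3² − 38.16²) = 9.379. Taking the right-of-PD solution: N = (30.38, -3.611).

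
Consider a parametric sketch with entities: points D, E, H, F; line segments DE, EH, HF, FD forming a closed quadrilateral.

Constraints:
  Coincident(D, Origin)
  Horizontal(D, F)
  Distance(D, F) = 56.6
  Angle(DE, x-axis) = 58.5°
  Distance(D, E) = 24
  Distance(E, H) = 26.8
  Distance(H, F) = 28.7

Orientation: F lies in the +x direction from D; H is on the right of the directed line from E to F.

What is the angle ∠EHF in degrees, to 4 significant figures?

122.1°

D is at the origin; DF is horizontal with |DF| = 56.6 and F in +x, so F = (56.6, 0). DE runs at 58.5° with |DE| = 24.0, so E = (12.54, 20.46). H is determined by |EH| = 26.8 and |HF| = 28.7 together: it lies at the intersection of circle(E, 26.8) and circle(F, 28.7). With |EF| = 48.58, the foot of the radical line on EF is 23.20 from E and the perpendicular offset is √(26.8² − 23.20²) = 13.41. Taking the right-of-EF solution: H = (27.94, -1.472).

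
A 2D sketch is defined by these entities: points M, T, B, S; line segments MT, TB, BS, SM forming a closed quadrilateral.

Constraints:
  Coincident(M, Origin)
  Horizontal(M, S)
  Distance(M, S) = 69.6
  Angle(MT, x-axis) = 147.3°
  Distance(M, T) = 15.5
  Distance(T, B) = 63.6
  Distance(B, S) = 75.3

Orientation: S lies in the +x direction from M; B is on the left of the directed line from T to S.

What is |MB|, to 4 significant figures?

64.66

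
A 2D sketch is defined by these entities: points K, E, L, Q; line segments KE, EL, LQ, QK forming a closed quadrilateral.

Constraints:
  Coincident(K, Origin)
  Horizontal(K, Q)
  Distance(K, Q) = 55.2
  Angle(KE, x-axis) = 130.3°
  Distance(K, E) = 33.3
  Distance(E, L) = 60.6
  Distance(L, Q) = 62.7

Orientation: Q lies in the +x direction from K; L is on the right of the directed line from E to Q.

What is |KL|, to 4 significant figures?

30.99

K is at the origin; K and Q share the same y with |KQ| = 55.2 and Q in +x, so Q = (55.2, 0). KE runs at 130.3° with |KE| = 33.3, so E = (-21.54, 25.40). L is determined by |EL| = 60.6 and |LQ| = 62.7 together: it lies at the intersection of circle(E, 60.6) and circle(Q, 62.7). With |EQ| = 80.83, the foot of the radical line on EQ is 38.81 from E and the perpendicular offset is √(60.6² − 38.81²) = 46.54. Taking the right-of-EQ solution: L = (0.6883, -30.98).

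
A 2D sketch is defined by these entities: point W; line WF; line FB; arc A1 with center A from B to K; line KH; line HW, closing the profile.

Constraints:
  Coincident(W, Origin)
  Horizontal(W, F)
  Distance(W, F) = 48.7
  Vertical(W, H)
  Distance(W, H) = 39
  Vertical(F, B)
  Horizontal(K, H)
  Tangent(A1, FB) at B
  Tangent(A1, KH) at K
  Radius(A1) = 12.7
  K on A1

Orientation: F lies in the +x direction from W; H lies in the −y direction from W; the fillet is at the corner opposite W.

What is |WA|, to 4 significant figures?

44.58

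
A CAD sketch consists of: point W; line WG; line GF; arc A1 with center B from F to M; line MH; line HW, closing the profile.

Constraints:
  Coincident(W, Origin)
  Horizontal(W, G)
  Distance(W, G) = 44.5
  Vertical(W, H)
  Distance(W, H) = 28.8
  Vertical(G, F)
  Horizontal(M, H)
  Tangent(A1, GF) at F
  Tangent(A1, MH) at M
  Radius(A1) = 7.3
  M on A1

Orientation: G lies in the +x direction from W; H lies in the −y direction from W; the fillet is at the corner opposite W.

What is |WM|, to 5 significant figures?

47.046

W is at the origin; WG is horizontal with |WG| = 44.5 and G on the +x side, so G = (44.500, 0.0000). WH is vertical with |WH| = 28.8 and H on the −y side, so H = (0.0000, -28.800). The virtual corner opposite W is at (44.500, -28.800). Tangency of A1 to GF means the radius BF is perpendicular to GF and since A1 is tangent to MH there, BM ⟂ MH, with radius 7.3, so the center B sits 7.3 in from both sides at B = (37.200, -21.500). That places the tangent points at F = (44.500, -21.500) on GF and M = (37.200, -28.800) on MH. Then |WM| = |M − W| = 47.046.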